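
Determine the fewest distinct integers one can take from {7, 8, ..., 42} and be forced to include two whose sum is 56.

Two chosen integers sum to 56 exactly when both halves of some pair {x, 56−x} with 14 ≤ x ≤ 56−x ≤ 42 are chosen — 14 such pairs.
The remaining 8 elements (those with no distinct partner in range) can never complete a 56-sum, so the worst case takes all of them and one from each pair: 8 + 14 = 22.
The 23rd integer has to be the second member of some pair, so 22 + 1 = 23.

23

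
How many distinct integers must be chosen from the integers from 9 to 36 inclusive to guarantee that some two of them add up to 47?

Group the elements by complementary pair {x, 47−x}: {11,36}, {12,35}, {13,34}, …, giving 13 two-element pairs and 2 integers whose partner 47−x falls outside [9,36].
By pigeonhole, treating each of those 15 groups as a pigeonhole, one can pick one integer per group — 15 integers — with no two summing to 47.
The 16th integer lands in an occupied pair, forcing a sum of 47.

16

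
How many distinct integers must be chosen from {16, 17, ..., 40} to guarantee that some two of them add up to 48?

18

Group the elements by complementary pair {x, 48−x}: {16,32}, {17,31}, {18,30}, …, giving 8 two-element pairs, the single value 24 (it cannot pair with itself since the integers are distinct), and 8 integers whose partner 48−x falls outside [16,40].
Treating each of those 17 groups as a pigeonhole, one can pick one integer per group — 17 integers — with no two summing to 48.
The 18th integer lands in an occupied pair, forcing a sum of 48.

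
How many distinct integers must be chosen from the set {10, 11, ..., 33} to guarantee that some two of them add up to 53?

18

Group the elements by complementary pair {x, 53−x}: {20,33}, {21,32}, {22,31}, …, giving 7 two-element pairs and 10 integers whose partner 53−x falls outside [10,33].
Treating each of those 17 groups as a pigeonhole, one can pick one integer per group — 17 integers — with no two summing to 53.
The 18th integer lands in an occupied pair, forcing a sum of 53.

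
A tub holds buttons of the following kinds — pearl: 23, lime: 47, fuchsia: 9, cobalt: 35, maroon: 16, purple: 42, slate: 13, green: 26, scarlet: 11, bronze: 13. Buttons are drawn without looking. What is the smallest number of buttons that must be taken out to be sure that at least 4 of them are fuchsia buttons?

In the worst case for collecting fuchsia buttons, every non-fuchsia button comes out first.
There are 23 + 47 + 35 + 16 + 42 + 13 + 26 + 11 + 13 = 226 non-fuchsia buttons altogether.
After those, each further button must be fuchsia, so 226 + 4 = 230 draws guarantee 4 fuchsia buttons.

230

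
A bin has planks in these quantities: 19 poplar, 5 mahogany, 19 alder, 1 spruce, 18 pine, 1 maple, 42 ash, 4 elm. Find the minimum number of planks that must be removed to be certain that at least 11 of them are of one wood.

52

An adversary could hand out at most 10 planks per wood (4 woods run out sooner): 10 + 5 + 10 + 1 + 10 + 1 + 10 + 4 = 51 planks and still no wood has 11.
By pigeonhole, one more plank lands in a wood already at 10, so 52 draws are enough and 51 are not.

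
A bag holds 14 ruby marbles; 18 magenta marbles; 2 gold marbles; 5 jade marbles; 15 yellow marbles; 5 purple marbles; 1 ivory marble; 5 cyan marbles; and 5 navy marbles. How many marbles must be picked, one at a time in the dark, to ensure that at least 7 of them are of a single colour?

Put each drawn marble into a box by colour. The largest draw with every box below 7 takes min(count, 6) from each colour; colours with fewer than 6 contribute all they have.
Σ min(cᵢ, 6) = 6 + 6 + 2 + 5 + 6 + 5 + 1 + 5 + 5 = 41.
Draw number 41 + 1 = 42 must push one box to 7.

42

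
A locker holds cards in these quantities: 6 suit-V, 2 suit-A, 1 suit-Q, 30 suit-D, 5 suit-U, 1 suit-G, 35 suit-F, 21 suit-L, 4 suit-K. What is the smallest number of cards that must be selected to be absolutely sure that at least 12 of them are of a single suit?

53

The 9 suits are the holes; the cards drawn are the pigeons.
To avoid 12 of any one suit, the worst case takes at most 11 of each suit, or every card of a suit that has fewer than 11.
That gives 6 + 2 + 1 + 11 + 5 + 1 + 11 + 11 + 4 = 52 cards with no suit reaching 12.
The next card forces some suit to 12, so 52 + 1 = 53.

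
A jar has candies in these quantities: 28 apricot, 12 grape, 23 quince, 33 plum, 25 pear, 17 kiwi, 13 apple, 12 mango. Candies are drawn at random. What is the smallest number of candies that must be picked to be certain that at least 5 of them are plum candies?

135

In the worst case for collecting plum candies, every non-plum candy comes out first.
There are 28 + 12 + 23 + 25 + 17 + 13 + 12 = 130 non-plum candies altogether.
After those, each further candy must be plum, so 130 + 5 = 135 draws guarantee 5 plum candies.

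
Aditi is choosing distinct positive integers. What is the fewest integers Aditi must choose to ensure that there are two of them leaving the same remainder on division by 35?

36

The 35 residue classes mod 35 are the pigeonholes.
With 35 integers one could put 1 in each residue class and have no class reach 2.
The 36th integer pushes some class to 2, so 35·1 + 1 = 36.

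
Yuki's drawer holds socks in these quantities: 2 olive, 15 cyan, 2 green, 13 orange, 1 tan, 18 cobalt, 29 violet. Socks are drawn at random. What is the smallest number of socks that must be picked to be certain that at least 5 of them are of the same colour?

22

Put each drawn sock into a box by colour. The largest draw with every box below 5 takes min(count, 4) from each colour; colours with fewer than 4 contribute all they have.
Σ min(cᵢ, 4) = 2 + 4 + 2 + 4 + 1 + 4 + 4 = 21.
Draw number 21 + 1 = 22 must push one box to 5.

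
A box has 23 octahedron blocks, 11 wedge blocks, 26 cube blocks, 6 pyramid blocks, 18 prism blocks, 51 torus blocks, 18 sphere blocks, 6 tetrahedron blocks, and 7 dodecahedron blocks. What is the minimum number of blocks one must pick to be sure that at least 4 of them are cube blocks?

144

In the worst case for collecting cube blocks, every non-cube block comes out first.
There are 23 + 11 + 6 + 18 + 51 + 18 + 6 + 7 = 140 non-cube blocks altogether.
After those, each further block must be cube, so 140 + 4 = 144 draws guarantee 4 cube blocks.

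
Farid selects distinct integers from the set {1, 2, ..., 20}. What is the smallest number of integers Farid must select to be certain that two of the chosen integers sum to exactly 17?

13

Two chosen integers sum to 17 exactly when both halves of some pair {x, 17−x} with 1 ≤ x ≤ 17−x ≤ 16 are chosen — 8 such pairs.
The remaining 4 elements (those with no distinct partner in range) can never complete a 17-sum, so the worst case takes all of them and one from each pair: 4 + 8 = 12.
By the pigeonhole principle, the 13th integer has to be the second member of some pair, so 12 + 1 = 13.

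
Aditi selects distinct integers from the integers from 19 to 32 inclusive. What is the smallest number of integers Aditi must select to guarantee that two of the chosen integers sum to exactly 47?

10

A set avoiding the sum 47 can contain at most one of each pair {x, 47−x}, plus the 4 elements whose complement lies outside the range.
The integers 24, …, 32 (9 of them) are such a set: any two sum to at least 24+25 = 49 > 47.
By the pigeonhole principle, any 10th integer completes one of the 5 pairs, so 10 choices force a sum of 47.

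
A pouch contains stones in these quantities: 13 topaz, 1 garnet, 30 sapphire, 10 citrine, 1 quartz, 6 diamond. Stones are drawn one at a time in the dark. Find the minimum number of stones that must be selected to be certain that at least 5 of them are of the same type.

Put each drawn stone into a box by type. The largest draw with every box below 5 takes min(count, 4) from each type; types with fewer than 4 contribute all they have.
Σ min(cᵢ, 4) = 4 + 1 + 4 + 4 + 1 + 4 = 18.
Draw number 18 + 1 = 19 must push one box to 5.

19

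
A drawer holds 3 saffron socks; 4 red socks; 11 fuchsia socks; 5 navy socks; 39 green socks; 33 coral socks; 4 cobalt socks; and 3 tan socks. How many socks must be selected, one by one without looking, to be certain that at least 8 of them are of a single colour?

Pigeonhole: put each drawn sock into a box by colour. The largest draw with every box below 8 takes min(count, 7) from each colour; colours with fewer than 7 contribute all they have.
Σ min(cᵢ, 7) = 3 + 4 + 7 + 5 + 7 + 7 + 4 + 3 = 40.
Draw number 40 + 1 = 41 must push one box to 8.

41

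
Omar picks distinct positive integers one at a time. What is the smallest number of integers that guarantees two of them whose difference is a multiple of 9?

10

Integers whose pairwise differences are multiples of 9 are exactly those sharing a remainder mod 9. By pigeonhole, the 9 residue classes mod 9 are the pigeonholes.
With 9 integers one could put 1 in each residue class and have no class reach 2.
The 10th integer pushes some class to 2, so 9·1 + 1 = 10.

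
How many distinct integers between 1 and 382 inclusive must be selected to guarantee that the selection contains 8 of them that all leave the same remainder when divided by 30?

By pigeonhole, the 30 residue classes mod 30 are the pigeonholes.
With 210 integers one could put 7 in each residue class and have no class reach 8.
The 211th integer pushes some class to 8, so 30·7 + 1 = 211.

211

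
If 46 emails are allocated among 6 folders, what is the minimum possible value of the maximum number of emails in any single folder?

8

The 6 folders are the holes and the 46 emails are the pigeons.
If every folder held at most 7 emails, the total would be at most 6 × 7 = 42, which is less than 46.
So some folder holds at least ⌈46/6⌉ = 8 emails.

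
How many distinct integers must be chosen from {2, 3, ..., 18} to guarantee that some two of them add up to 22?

11

Group the elements by complementary pair {x, 22−x}: {4,18}, {5,17}, {6,16}, …, giving 7 two-element pairs, the single value 11 (it cannot pair with itself since the integers are distinct), and 2 integers whose partner 22−x falls outside [2,18].
By pigeonhole, treating each of those 10 groups as a pigeonhole, one can pick one integer per group — 10 integers — with no two summing to 22.
The 11th integer lands in an occupied pair, forcing a sum of 22.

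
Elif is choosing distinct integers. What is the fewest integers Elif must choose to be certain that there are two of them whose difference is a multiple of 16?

17

Integers whose pairwise differences are multiples of 16 are exactly those sharing a remainder mod 16. The 16 residue classes mod 16 are the pigeonholes.
With 16 integers one could put 1 in each residue class and have no class reach 2.
The 17th integer pushes some class to 2, so 16·1 + 1 = 17.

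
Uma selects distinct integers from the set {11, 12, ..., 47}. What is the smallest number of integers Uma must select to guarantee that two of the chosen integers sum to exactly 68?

Two chosen integers sum to 68 exactly when both halves of some pair {x, 68−x} with 21 ≤ x ≤ 68−x ≤ 47 are chosen — 13 such pairs.
The remaining 11 elements (those with no distinct partner in range) can never complete a 68-sum, so the worst case takes all of them and one from each pair: 11 + 13 = 24.
The 25th integer has to be the second member of some pair, so 24 + 1 = 25.

25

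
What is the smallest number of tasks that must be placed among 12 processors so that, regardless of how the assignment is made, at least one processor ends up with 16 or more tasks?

181

With 180 tasks one could put exactly 15 in each of the 12 processors, and no processor would reach 16.
By the pigeonhole principle, one more task must land in a processor that already has 15, giving it 16.
So 12 × 15 + 1 = 181 tasks are required.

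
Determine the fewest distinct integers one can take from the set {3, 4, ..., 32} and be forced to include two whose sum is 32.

Two chosen integers sum to 32 exactly when both halves of some pair {x, 32−x} with 3 ≤ x ≤ 32−x ≤ 29 are chosen — 13 such pairs.
The remaining 4 elements (those with no distinct partner in range) can never complete a 32-sum, so the worst case takes all of them and one from each pair: 4 + 13 = 17.
The 18th integer has to be the second member of some pair, so 17 + 1 = 18.

18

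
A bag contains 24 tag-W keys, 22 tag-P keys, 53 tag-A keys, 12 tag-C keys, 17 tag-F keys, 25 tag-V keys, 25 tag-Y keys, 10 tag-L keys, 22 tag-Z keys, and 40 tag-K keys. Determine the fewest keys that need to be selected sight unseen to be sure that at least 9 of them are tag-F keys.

242

In the worst case for collecting tag-F keys, every non-tag-F key comes out first.
There are 24 + 22 + 53 + 12 + 25 + 25 + 10 + 22 + 40 = 233 non-tag-F keys altogether.
After those, each further key must be tag-F, so 233 + 9 = 242 draws guarantee 9 tag-F keys.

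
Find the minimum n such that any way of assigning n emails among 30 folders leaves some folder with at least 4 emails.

With 90 emails one could put exactly 3 in each of the 30 folders, and no folder would reach 4.
By pigeonhole, one more email must land in a folder that already has 3, giving it 4.
So 30 × 3 + 1 = 91 emails are required.

91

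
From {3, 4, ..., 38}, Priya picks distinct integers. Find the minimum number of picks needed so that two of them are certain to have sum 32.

Two chosen integers sum to 32 exactly when both halves of some pair {x, 32−x} with 3 ≤ x ≤ 32−x ≤ 29 are chosen — 13 such pairs.
The remaining 10 elements (those with no distinct partner in range) can never complete a 32-sum, so the worst case takes all of them and one from each pair: 10 + 13 = 23.
Pigeonhole: the 24th integer has to be the second member of some pair, so 23 + 1 = 24.

24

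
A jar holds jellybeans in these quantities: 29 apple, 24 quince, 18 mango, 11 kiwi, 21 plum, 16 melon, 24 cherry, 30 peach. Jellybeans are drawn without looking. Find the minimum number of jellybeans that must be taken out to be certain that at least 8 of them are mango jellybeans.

In the worst case for collecting mango jellybeans, every non-mango jellybean comes out first.
There are 29 + 24 + 11 + 21 + 16 + 24 + 30 = 155 non-mango jellybeans altogether.
After those, each further jellybean must be mango, so 155 + 8 = 163 draws guarantee 8 mango jellybeans.

163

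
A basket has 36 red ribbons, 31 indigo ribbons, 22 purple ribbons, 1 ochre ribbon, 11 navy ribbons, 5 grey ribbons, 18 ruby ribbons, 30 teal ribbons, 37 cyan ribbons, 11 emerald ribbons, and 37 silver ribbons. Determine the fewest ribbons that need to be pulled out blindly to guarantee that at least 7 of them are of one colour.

Pigeonhole: the 11 colours are the holes; the ribbons drawn are the pigeons.
To avoid 7 of any one colour, the worst case takes at most 6 of each colour, or every ribbon of a colour that has fewer than 6.
That gives 6 + 6 + 6 + 1 + 6 + 5 + 6 + 6 + 6 + 6 + 6 = 60 ribbons with no colour reaching 7.
The next ribbon forces some colour to 7, so 60 + 1 = 61.

61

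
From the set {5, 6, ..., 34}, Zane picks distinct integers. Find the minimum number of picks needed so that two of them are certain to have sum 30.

Two chosen integers sum to 30 exactly when both halves of some pair {x, 30−x} with 5 ≤ x ≤ 30−x ≤ 25 are chosen — 10 such pairs.
The remaining 10 elements (those with no distinct partner in range) can never complete a 30-sum, so the worst case takes all of them and one from each pair: 10 + 10 = 20.
The 21st integer has to be the second member of some pair, so 20 + 1 = 21.

21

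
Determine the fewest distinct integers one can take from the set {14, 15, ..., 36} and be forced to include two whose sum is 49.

Group the elements by complementary pair {x, 49−x}: {14,35}, {15,34}, {16,33}, …, giving 11 two-element pairs and 1 integer whose partner 49−x falls outside [14,36].
Treating each of those 12 groups as a pigeonhole, one can pick one integer per group — 12 integers — with no two summing to 49.
The 13th integer lands in an occupied pair, forcing a sum of 49.

13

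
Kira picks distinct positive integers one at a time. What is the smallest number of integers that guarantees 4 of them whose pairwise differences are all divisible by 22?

67

Integers whose pairwise differences are multiples of 22 are exactly those sharing a remainder mod 22. By pigeonhole, the 22 residue classes mod 22 are the pigeonholes.
With 66 integers one could put 3 in each residue class and have no class reach 4.
The 67th integer pushes some class to 4, so 22·3 + 1 = 67.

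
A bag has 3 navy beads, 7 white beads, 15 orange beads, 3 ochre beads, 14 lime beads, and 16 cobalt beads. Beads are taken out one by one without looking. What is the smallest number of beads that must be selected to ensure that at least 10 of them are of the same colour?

41

By pigeonhole, put each drawn bead into a box by colour. The largest draw with every box below 10 takes min(count, 9) from each colour; colours with fewer than 9 contribute all they have.
Σ min(cᵢ, 9) = 3 + 7 + 9 + 3 + 9 + 9 = 40.
Draw number 40 + 1 = 41 must push one box to 10.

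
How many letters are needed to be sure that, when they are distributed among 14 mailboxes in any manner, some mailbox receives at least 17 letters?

With 224 letters one could put exactly 16 in each of the 14 mailboxes, and no mailbox would reach 17.
One more letter must land in a mailbox that already has 16, giving it 17.
So 14 × 16 + 1 = 225 letters are required.

225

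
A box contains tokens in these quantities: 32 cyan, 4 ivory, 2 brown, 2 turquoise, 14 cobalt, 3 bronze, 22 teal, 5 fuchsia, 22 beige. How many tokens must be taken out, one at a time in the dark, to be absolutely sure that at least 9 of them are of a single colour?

49

Put each drawn token into a box by colour. The largest draw with every box below 9 takes min(count, 8) from each colour; colours with fewer than 8 contribute all they have.
Σ min(cᵢ, 8) = 8 + 4 + 2 + 2 + 8 + 3 + 8 + 5 + 8 = 48.
Draw number 48 + 1 = 49 must push one box to 9.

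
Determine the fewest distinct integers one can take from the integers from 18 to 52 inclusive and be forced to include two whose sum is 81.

24

A set avoiding the sum 81 can contain at most one of each pair {x, 81−x}, plus the 11 elements whose complement lies outside the range.
The integers 18, …, 40 (23 of them) are such a set: any two sum to at least 18+19 = 37 and at most 39+40 = 79 < 81.
Pigeonhole: any 24th integer completes one of the 12 pairs, so 24 choices force a sum of 81.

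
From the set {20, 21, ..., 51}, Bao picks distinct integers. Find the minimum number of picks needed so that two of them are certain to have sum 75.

Group the elements by complementary pair {x, 75−x}: {24,51}, {25,50}, {26,49}, …, giving 14 two-element pairs and 4 integers whose partner 75−x falls outside [20,51].
Treating each of those 18 groups as a pigeonhole, one can pick one integer per group — 18 integers — with no two summing to 75.
The 19th integer lands in an occupied pair, forcing a sum of 75.

19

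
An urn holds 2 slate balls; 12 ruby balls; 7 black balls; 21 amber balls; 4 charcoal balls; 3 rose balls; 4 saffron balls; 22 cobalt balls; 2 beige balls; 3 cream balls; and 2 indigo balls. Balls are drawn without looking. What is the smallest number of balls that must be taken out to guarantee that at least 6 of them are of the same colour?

41

An adversary could hand out at most 5 balls per colour (7 colours run out sooner): 2 + 5 + 5 + 5 + 4 + 3 + 4 + 5 + 2 + 3 + 2 = 40 balls and still no colour has 6.
One more ball lands in a colour already at 5, so 41 draws are enough and 40 are not.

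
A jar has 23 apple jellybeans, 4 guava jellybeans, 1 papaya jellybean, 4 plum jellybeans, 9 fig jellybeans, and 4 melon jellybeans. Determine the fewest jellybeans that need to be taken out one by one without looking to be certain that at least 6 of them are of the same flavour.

24

Pigeonhole: put each drawn jellybean into a box by flavour. The largest draw with every box below 6 takes min(count, 5) from each flavour; flavours with fewer than 5 contribute all they have.
Σ min(cᵢ, 5) = 5 + 4 + 1 + 4 + 5 + 4 = 23.
Draw number 23 + 1 = 24 must push one box to 6.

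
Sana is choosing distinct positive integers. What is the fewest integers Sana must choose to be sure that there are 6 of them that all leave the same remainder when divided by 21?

Pigeonhole: the 21 residue classes mod 21 are the pigeonholes.
With 105 integers one could put 5 in each residue class and have no class reach 6.
The 106th integer pushes some class to 6, so 21·5 + 1 = 106.

106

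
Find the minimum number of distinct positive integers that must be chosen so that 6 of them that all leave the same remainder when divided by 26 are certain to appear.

131

By pigeonhole, the 26 residue classes mod 26 are the pigeonholes.
With 130 integers one could put 5 in each residue class and have no class reach 6.
The 131st integer pushes some class to 6, so 26·5 + 1 = 131.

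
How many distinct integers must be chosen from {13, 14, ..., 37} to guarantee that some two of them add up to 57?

17

Group the elements by complementary pair {x, 57−x}: {20,37}, {21,36}, {22,35}, …, giving 9 two-element pairs and 7 integers whose partner 57−x falls outside [13,37].
Treating each of those 16 groups as a pigeonhole, one can pick one integer per group — 16 integers — with no two summing to 57.
The 17th integer lands in an occupied pair, forcing a sum of 57.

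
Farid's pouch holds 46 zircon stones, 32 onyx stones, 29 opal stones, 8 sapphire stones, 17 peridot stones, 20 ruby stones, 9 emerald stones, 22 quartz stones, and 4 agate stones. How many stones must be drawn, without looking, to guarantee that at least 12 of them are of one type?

88

Put each drawn stone into a box by type. The largest draw with every box below 12 takes min(count, 11) from each type; types with fewer than 11 contribute all they have.
Σ min(cᵢ, 11) = 11 + 11 + 11 + 8 + 11 + 11 + 9 + 11 + 4 = 87.
Draw number 87 + 1 = 88 must push one box to 12.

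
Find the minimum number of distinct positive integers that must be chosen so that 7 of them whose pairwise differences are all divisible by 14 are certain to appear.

85

Integers whose pairwise differences are multiples of 14 are exactly those sharing a remainder mod 14. By the pigeonhole principle, the 14 residue classes mod 14 are the pigeonholes.
With 84 integers one could put 6 in each residue class and have no class reach 7.
The 85th integer pushes some class to 7, so 14·6 + 1 = 85.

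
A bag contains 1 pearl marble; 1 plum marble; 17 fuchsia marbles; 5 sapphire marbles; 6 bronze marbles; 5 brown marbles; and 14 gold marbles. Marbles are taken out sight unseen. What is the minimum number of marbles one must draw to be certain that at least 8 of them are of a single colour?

Pigeonhole: the 7 colours are the holes; the marbles drawn are the pigeons.
To avoid 8 of any one colour, the worst case takes at most 7 of each colour, or every marble of a colour that has fewer than 7.
That gives 1 + 1 + 7 + 5 + 6 + 5 + 7 = 32 marbles with no colour reaching 8.
The next marble forces some colour to 8, so 32 + 1 = 33.

33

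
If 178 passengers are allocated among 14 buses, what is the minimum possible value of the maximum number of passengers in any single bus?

The 14 buses are the holes and the 178 passengers are the pigeons.
If every bus held at most 12 passengers, the total would be at most 14 × 12 = 168, which is less than 178.
So some bus holds at least ⌈178/14⌉ = 13 passengers.

13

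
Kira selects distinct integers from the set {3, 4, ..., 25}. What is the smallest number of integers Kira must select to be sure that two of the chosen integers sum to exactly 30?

14

Two chosen integers sum to 30 exactly when both halves of some pair {x, 30−x} with 5 ≤ x ≤ 30−x ≤ 25 are chosen — 10 such pairs.
The remaining 3 elements (those with no distinct partner in range) can never complete a 30-sum, so the worst case takes all of them and one from each pair: 3 + 10 = 13.
Pigeonhole: the 14th integer has to be the second member of some pair, so 13 + 1 = 14.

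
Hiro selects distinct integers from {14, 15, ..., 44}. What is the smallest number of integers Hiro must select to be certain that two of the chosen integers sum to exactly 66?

Two chosen integers sum to 66 exactly when both halves of some pair {x, 66−x} with 22 ≤ x ≤ 66−x ≤ 44 are chosen — 11 such pairs.
The remaining 9 elements (those with no distinct partner in range) can never complete a 66-sum, so the worst case takes all of them and one from each pair: 9 + 11 = 20.
The 21st integer has to be the second member of some pair, so 20 + 1 = 21.

21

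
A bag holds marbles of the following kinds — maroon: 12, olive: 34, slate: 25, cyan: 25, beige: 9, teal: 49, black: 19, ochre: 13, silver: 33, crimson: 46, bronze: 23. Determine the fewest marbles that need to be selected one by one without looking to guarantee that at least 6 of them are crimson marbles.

248

In the worst case for collecting crimson marbles, every non-crimson marble comes out first.
There are 12 + 34 + 25 + 25 + 9 + 49 + 19 + 13 + 33 + 23 = 242 non-crimson marbles altogether.
After those, each further marble must be crimson, so 242 + 6 = 248 draws guarantee 6 crimson marbles.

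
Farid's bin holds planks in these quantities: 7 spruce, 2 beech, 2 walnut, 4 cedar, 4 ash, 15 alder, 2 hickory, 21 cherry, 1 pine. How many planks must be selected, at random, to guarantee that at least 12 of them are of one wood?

An adversary could hand out at most 11 planks per wood (7 woods run out sooner): 7 + 2 + 2 + 4 + 4 + 11 + 2 + 11 + 1 = 44 planks and still no wood has 12.
One more plank lands in a wood already at 11, so 45 draws are enough and 44 are not.

45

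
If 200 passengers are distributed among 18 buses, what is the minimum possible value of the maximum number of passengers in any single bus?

By the pigeonhole principle, the 18 buses are the holes and the 200 passengers are the pigeons.
If every bus held at most 11 passengers, the total would be at most 18 × 11 = 198, which is less than 200.
So some bus holds at least ⌈200/18⌉ = 12 passengers.

12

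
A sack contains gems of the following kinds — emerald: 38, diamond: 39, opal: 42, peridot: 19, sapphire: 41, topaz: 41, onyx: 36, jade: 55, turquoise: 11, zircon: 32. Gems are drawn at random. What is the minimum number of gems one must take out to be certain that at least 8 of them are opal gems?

320

In the worst case for collecting opal gems, every non-opal gem comes out first.
There are 38 + 39 + 19 + 41 + 41 + 36 + 55 + 11 + 32 = 312 non-opal gems altogether.
After those, each further gem must be opal, so 312 + 8 = 320 draws guarantee 8 opal gems.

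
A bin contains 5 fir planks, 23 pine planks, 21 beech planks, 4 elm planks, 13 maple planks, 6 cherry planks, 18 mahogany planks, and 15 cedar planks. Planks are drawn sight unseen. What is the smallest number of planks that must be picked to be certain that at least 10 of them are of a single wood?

61

An adversary could hand out at most 9 planks per wood (fir, elm, cherry run out sooner): 5 + 9 + 9 + 4 + 9 + 6 + 9 + 9 = 60 planks and still no wood has 10.
One more plank lands in a wood already at 9, so 61 draws are enough and 60 are not.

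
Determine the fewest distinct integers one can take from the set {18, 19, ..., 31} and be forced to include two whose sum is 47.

A set avoiding the sum 47 can contain at most one of each pair {x, 47−x}, plus the 2 elements whose complement lies outside the range.
The integers 24, …, 31 (8 of them) are such a set: any two sum to at least 24+25 = 49 > 47.
By the pigeonhole principle, any 9th integer completes one of the 6 pairs, so 9 choices force a sum of 47.

9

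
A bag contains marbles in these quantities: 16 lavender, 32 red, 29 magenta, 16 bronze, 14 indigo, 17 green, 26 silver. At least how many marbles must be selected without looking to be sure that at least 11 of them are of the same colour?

An adversary could hand out at most 10 marbles per colour: 10 + 10 + 10 + 10 + 10 + 10 + 10 = 70 marbles and still no colour has 11.
One more marble lands in a colour already at 10, so 71 draws are enough and 70 are not.

71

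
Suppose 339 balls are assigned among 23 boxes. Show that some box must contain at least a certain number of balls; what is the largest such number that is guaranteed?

15

The 23 boxes are the holes and the 339 balls are the pigeons.
If every box held at most 14 balls, the total would be at most 23 × 14 = 322, which is less than 339.
So some box holds at least ⌈339/23⌉ = 15 balls.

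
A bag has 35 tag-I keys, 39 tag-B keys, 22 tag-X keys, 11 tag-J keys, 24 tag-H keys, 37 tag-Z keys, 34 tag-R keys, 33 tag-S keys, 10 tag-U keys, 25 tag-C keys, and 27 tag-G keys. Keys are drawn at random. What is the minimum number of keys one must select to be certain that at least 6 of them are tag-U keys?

In the worst case for collecting tag-U keys, every non-tag-U key comes out first.
There are 35 + 39 + 22 + 11 + 24 + 37 + 34 + 33 + 25 + 27 = 287 non-tag-U keys altogether.
After those, each further key must be tag-U, so 287 + 6 = 293 draws guarantee 6 tag-U keys.

293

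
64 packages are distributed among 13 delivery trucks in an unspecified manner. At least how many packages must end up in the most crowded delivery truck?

5

The 13 delivery trucks are the holes and the 64 packages are the pigeons.
If every delivery truck held at most 4 packages, the total would be at most 13 × 4 = 52, which is less than 64.
So some delivery truck holds at least ⌈64/13⌉ = 5 packages.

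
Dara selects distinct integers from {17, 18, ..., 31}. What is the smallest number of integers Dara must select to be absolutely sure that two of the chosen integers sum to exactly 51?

10

Two chosen integers sum to 51 exactly when both halves of some pair {x, 51−x} with 20 ≤ x ≤ 51−x ≤ 31 are chosen — 6 such pairs.
The remaining 3 elements (those with no distinct partner in range) can never complete a 51-sum, so the worst case takes all of them and one from each pair: 3 + 6 = 9.
By the pigeonhole principle, the 10th integer has to be the second member of some pair, so 9 + 1 = 10.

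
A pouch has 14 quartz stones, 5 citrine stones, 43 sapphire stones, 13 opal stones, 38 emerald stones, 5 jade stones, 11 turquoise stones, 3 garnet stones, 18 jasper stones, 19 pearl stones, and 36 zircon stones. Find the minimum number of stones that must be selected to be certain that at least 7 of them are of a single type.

By pigeonhole, put each drawn stone into a box by type. The largest draw with every box below 7 takes min(count, 6) from each type; types with fewer than 6 contribute all they have.
Σ min(cᵢ, 6) = 6 + 5 + 6 + 6 + 6 + 5 + 6 + 3 + 6 + 6 + 6 = 61.
Draw number 61 + 1 = 62 must push one box to 7.

62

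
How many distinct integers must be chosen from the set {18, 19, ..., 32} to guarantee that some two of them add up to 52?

10

Group the elements by complementary pair {x, 52−x}: {20,32}, {21,31}, {22,30}, …, giving 6 two-element pairs, the single value 26 (it cannot pair with itself since the integers are distinct), and 2 integers whose partner 52−x falls outside [18,32].
Treating each of those 9 groups as a pigeonhole, one can pick one integer per group — 9 integers — with no two summing to 52.
The 10th integer lands in an occupied pair, forcing a sum of 52.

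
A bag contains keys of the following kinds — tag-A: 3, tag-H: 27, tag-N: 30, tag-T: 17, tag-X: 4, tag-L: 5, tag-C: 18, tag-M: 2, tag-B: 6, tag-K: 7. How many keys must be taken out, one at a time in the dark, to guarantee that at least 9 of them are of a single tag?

60

Put each drawn key into a box by tag. The largest draw with every box below 9 takes min(count, 8) from each tag; tags with fewer than 8 contribute all they have.
Σ min(cᵢ, 8) = 3 + 8 + 8 + 8 + 4 + 5 + 8 + 2 + 6 + 7 = 59.
Draw number 59 + 1 = 60 must push one box to 9.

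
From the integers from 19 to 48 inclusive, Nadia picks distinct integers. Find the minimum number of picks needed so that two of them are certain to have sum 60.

20

Two chosen integers sum to 60 exactly when both halves of some pair {x, 60−x} with 19 ≤ x ≤ 60−x ≤ 41 are chosen — 11 such pairs.
The remaining 8 elements (those with no distinct partner in range) can never complete a 60-sum, so the worst case takes all of them and one from each pair: 8 + 11 = 19.
By pigeonhole, the 20th integer has to be the second member of some pair, so 19 + 1 = 20.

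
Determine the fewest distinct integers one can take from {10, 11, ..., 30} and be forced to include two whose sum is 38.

13

Two chosen integers sum to 38 exactly when both halves of some pair {x, 38−x} with 10 ≤ x ≤ 38−x ≤ 28 are chosen — 9 such pairs.
The remaining 3 elements (those with no distinct partner in range) can never complete a 38-sum, so the worst case takes all of them and one from each pair: 3 + 9 = 12.
Pigeonhole: the 13th integer has to be the second member of some pair, so 12 + 1 = 13.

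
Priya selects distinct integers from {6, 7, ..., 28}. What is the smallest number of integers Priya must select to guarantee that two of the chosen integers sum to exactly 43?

Group the elements by complementary pair {x, 43−x}: {15,28}, {16,27}, {17,26}, …, giving 7 two-element pairs and 9 integers whose partner 43−x falls outside [6,28].
Treating each of those 16 groups as a pigeonhole, one can pick one integer per group — 16 integers — with no two summing to 43.
The 17th integer lands in an occupied pair, forcing a sum of 43.

17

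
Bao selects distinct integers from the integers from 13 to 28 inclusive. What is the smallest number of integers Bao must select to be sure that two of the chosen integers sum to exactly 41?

9

Group the elements by complementary pair {x, 41−x}: {13,28}, {14,27}, {15,26}, …, giving 8 two-element pairs.
By pigeonhole, treating each of those 8 groups as a pigeonhole, one can pick one integer per group — 8 integers — with no two summing to 41.
The 9th integer lands in an occupied pair, forcing a sum of 41.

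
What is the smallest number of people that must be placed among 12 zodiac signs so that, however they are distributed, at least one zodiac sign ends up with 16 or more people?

With 180 people one could put exactly 15 in each of the 12 zodiac signs, and no zodiac sign would reach 16.
By the pigeonhole principle, one more person must land in a zodiac sign that already has 15, giving it 16.
So 12 × 15 + 1 = 181 people are required.

181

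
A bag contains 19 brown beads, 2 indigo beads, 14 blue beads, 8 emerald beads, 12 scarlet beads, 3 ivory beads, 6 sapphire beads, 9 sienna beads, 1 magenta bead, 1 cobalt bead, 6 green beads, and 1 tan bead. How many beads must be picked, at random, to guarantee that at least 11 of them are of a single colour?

68

Put each drawn bead into a box by colour. The largest draw with every box below 11 takes min(count, 10) from each colour; colours with fewer than 10 contribute all they have.
Σ min(cᵢ, 10) = 10 + 2 + 10 + 8 + 10 + 3 + 6 + 9 + 1 + 1 + 6 + 1 = 67.
Draw number 67 + 1 = 68 must push one box to 11.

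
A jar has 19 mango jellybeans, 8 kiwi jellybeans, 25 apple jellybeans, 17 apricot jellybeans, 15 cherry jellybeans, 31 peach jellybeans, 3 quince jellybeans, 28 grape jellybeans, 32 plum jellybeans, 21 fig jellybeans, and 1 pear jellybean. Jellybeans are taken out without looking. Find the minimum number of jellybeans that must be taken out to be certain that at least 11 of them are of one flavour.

The 11 flavours are the holes; the jellybeans drawn are the pigeons.
To avoid 11 of any one flavour, the worst case takes at most 10 of each flavour, or every jellybean of a flavour that has fewer than 10.
That gives 10 + 8 + 10 + 10 + 10 + 10 + 3 + 10 + 10 + 10 + 1 = 92 jellybeans with no flavour reaching 11.
The next jellybean forces some flavour to 11, so 92 + 1 = 93.

93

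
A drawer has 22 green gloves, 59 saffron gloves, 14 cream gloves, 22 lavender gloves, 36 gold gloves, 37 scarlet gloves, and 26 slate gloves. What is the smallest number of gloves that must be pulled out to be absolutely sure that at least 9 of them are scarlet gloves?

In the worst case for collecting scarlet gloves, every non-scarlet glove comes out first.
There are 22 + 59 + 14 + 22 + 36 + 26 = 179 non-scarlet gloves altogether.
After those, each further glove must be scarlet, so 179 + 9 = 188 draws guarantee 9 scarlet gloves.

188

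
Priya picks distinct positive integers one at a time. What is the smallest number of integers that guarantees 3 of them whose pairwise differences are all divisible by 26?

53

Integers whose pairwise differences are multiples of 26 are exactly those sharing a remainder mod 26. By the pigeonhole principle, the 26 residue classes mod 26 are the pigeonholes.
With 52 integers one could put 2 in each residue class and have no class reach 3.
The 53rd integer pushes some class to 3, so 26·2 + 1 = 53.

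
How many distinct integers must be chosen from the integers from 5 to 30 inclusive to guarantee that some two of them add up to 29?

17

Group the elements by complementary pair {x, 29−x}: {5,24}, {6,23}, {7,22}, …, giving 10 two-element pairs and 6 integers whose partner 29−x falls outside [5,30].
By the pigeonhole principle, treating each of those 16 groups as a pigeonhole, one can pick one integer per group — 16 integers — with no two summing to 29.
The 17th integer lands in an occupied pair, forcing a sum of 29.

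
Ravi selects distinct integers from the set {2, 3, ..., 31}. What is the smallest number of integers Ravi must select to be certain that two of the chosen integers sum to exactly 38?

19

A set avoiding the sum 38 can contain at most one of each pair {x, 38−x}, plus the 6 elements whose complement lies outside the range or equal to its own complement.
The integers 2, …, 19 (18 of them) are such a set: any two sum to at least 2+3 = 5 and at most 18+19 = 37 < 38.
By pigeonhole, any 19th integer completes one of the 12 pairs, so 19 choices force a sum of 38.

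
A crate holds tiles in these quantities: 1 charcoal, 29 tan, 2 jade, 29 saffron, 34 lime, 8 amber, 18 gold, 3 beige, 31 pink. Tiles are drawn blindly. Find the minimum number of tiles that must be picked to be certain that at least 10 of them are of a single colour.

60

By pigeonhole, put each drawn tile into a box by colour. The largest draw with every box below 10 takes min(count, 9) from each colour; colours with fewer than 9 contribute all they have.
Σ min(cᵢ, 9) = 1 + 9 + 2 + 9 + 9 + 8 + 9 + 3 + 9 = 59.
Draw number 59 + 1 = 60 must push one box to 10.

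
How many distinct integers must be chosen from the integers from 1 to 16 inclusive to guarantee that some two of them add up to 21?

Two chosen integers sum to 21 exactly when both halves of some pair {x, 21−x} with 5 ≤ x ≤ 21−x ≤ 16 are chosen — 6 such pairs.
The remaining 4 elements (those with no distinct partner in range) can never complete a 21-sum, so the worst case takes all of them and one from each pair: 4 + 6 = 10.
By pigeonhole, the 11th integer has to be the second member of some pair, so 10 + 1 = 11.

11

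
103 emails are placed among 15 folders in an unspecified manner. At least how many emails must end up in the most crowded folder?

7

The 15 folders are the holes and the 103 emails are the pigeons.
If every folder held at most 6 emails, the total would be at most 15 × 6 = 90, which is less than 103.
So some folder holds at least ⌈103/15⌉ = 7 emails.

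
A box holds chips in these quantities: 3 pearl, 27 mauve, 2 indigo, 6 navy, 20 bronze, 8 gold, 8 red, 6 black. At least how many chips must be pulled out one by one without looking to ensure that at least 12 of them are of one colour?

56

Put each drawn chip into a box by colour. The largest draw with every box below 12 takes min(count, 11) from each colour; colours with fewer than 11 contribute all they have.
Σ min(cᵢ, 11) = 3 + 11 + 2 + 6 + 11 + 8 + 8 + 6 = 55.
Draw number 55 + 1 = 56 must push one box to 12.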